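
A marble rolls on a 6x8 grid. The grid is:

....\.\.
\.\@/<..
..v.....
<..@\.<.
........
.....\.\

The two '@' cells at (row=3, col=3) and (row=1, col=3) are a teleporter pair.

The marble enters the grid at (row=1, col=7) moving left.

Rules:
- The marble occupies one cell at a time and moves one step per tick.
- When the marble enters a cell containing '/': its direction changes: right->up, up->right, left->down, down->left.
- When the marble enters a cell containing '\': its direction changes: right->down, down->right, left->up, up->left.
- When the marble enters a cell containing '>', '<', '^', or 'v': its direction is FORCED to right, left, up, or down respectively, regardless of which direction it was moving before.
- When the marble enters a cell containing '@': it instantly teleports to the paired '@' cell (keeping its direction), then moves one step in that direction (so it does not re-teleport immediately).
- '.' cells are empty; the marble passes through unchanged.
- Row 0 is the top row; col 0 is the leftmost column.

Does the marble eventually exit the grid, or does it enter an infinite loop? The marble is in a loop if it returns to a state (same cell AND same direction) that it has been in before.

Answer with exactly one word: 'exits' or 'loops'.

Answer: loops

Derivation:
Step 1: enter (1,7), '.' pass, move left to (1,6)
Step 2: enter (1,6), '.' pass, move left to (1,5)
Step 3: enter (1,5), '<' forces left->left, move left to (1,4)
Step 4: enter (1,4), '/' deflects left->down, move down to (2,4)
Step 5: enter (2,4), '.' pass, move down to (3,4)
Step 6: enter (3,4), '\' deflects down->right, move right to (3,5)
Step 7: enter (3,5), '.' pass, move right to (3,6)
Step 8: enter (3,6), '<' forces right->left, move left to (3,5)
Step 9: enter (3,5), '.' pass, move left to (3,4)
Step 10: enter (3,4), '\' deflects left->up, move up to (2,4)
Step 11: enter (2,4), '.' pass, move up to (1,4)
Step 12: enter (1,4), '/' deflects up->right, move right to (1,5)
Step 13: enter (1,5), '<' forces right->left, move left to (1,4)
Step 14: at (1,4) dir=left — LOOP DETECTED (seen before)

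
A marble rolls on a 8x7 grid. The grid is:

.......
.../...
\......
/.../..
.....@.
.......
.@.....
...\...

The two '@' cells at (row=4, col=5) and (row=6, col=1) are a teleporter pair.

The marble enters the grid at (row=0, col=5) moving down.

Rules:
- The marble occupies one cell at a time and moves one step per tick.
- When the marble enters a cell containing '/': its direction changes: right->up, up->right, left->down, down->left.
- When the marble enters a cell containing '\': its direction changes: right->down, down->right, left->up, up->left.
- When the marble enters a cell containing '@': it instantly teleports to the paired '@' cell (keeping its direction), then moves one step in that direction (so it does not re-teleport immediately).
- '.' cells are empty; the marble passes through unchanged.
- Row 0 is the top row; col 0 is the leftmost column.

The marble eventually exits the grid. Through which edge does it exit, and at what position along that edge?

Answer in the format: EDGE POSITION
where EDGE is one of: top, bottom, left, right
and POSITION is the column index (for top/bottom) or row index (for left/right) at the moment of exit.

Answer: bottom 1

Derivation:
Step 1: enter (0,5), '.' pass, move down to (1,5)
Step 2: enter (1,5), '.' pass, move down to (2,5)
Step 3: enter (2,5), '.' pass, move down to (3,5)
Step 4: enter (3,5), '.' pass, move down to (4,5)
Step 5: enter (4,5), '@' teleport (4,5)->(6,1), also enter (6,1), move down to (7,1)
Step 6: enter (7,1), '.' pass, move down to (8,1)
Step 7: at (8,1) — EXIT via bottom edge, pos 1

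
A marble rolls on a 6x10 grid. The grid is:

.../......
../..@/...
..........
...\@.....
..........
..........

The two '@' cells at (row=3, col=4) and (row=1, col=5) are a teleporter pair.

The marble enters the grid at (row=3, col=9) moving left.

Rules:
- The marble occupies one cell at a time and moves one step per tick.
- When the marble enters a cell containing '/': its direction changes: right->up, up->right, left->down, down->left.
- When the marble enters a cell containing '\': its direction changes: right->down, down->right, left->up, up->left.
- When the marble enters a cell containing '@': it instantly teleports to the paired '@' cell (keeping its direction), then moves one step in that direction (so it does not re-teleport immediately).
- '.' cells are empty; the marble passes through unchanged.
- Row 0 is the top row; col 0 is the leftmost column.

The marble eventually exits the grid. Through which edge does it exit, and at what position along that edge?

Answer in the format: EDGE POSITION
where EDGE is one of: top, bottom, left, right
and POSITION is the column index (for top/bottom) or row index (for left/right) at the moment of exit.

Answer: bottom 2

Derivation:
Step 1: enter (3,9), '.' pass, move left to (3,8)
Step 2: enter (3,8), '.' pass, move left to (3,7)
Step 3: enter (3,7), '.' pass, move left to (3,6)
Step 4: enter (3,6), '.' pass, move left to (3,5)
Step 5: enter (3,5), '.' pass, move left to (3,4)
Step 6: enter (3,4), '@' teleport (3,4)->(1,5), also enter (1,5), move left to (1,4)
Step 7: enter (1,4), '.' pass, move left to (1,3)
Step 8: enter (1,3), '.' pass, move left to (1,2)
Step 9: enter (1,2), '/' deflects left->down, move down to (2,2)
Step 10: enter (2,2), '.' pass, move down to (3,2)
Step 11: enter (3,2), '.' pass, move down to (4,2)
Step 12: enter (4,2), '.' pass, move down to (5,2)
Step 13: enter (5,2), '.' pass, move down to (6,2)
Step 14: at (6,2) — EXIT via bottom edge, pos 2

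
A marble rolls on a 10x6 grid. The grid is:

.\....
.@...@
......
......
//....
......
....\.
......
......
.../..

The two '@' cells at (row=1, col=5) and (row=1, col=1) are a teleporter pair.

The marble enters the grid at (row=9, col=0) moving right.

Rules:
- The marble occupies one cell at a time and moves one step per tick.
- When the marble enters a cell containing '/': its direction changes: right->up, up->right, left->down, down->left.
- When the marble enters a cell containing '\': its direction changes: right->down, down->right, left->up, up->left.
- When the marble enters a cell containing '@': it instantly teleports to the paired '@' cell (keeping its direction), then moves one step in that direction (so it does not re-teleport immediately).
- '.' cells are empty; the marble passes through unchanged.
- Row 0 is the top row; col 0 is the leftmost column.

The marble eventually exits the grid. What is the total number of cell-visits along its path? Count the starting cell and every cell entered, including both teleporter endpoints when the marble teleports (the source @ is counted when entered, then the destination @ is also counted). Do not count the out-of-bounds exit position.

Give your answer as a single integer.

Step 1: enter (9,0), '.' pass, move right to (9,1)
Step 2: enter (9,1), '.' pass, move right to (9,2)
Step 3: enter (9,2), '.' pass, move right to (9,3)
Step 4: enter (9,3), '/' deflects right->up, move up to (8,3)
Step 5: enter (8,3), '.' pass, move up to (7,3)
Step 6: enter (7,3), '.' pass, move up to (6,3)
Step 7: enter (6,3), '.' pass, move up to (5,3)
Step 8: enter (5,3), '.' pass, move up to (4,3)
Step 9: enter (4,3), '.' pass, move up to (3,3)
Step 10: enter (3,3), '.' pass, move up to (2,3)
Step 11: enter (2,3), '.' pass, move up to (1,3)
Step 12: enter (1,3), '.' pass, move up to (0,3)
Step 13: enter (0,3), '.' pass, move up to (-1,3)
Step 14: at (-1,3) — EXIT via top edge, pos 3
Path length (cell visits): 13

Answer: 13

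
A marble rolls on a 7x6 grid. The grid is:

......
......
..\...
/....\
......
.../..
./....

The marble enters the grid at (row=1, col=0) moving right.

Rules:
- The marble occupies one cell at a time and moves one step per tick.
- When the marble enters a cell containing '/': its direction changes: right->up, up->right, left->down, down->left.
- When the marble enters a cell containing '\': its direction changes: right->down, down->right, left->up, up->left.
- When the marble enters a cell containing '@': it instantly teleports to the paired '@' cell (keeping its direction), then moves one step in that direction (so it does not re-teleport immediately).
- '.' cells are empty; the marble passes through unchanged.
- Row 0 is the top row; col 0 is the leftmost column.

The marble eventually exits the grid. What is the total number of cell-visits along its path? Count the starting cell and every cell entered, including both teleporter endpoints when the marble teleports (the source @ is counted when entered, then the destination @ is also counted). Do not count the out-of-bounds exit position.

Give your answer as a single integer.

Step 1: enter (1,0), '.' pass, move right to (1,1)
Step 2: enter (1,1), '.' pass, move right to (1,2)
Step 3: enter (1,2), '.' pass, move right to (1,3)
Step 4: enter (1,3), '.' pass, move right to (1,4)
Step 5: enter (1,4), '.' pass, move right to (1,5)
Step 6: enter (1,5), '.' pass, move right to (1,6)
Step 7: at (1,6) — EXIT via right edge, pos 1
Path length (cell visits): 6

Answer: 6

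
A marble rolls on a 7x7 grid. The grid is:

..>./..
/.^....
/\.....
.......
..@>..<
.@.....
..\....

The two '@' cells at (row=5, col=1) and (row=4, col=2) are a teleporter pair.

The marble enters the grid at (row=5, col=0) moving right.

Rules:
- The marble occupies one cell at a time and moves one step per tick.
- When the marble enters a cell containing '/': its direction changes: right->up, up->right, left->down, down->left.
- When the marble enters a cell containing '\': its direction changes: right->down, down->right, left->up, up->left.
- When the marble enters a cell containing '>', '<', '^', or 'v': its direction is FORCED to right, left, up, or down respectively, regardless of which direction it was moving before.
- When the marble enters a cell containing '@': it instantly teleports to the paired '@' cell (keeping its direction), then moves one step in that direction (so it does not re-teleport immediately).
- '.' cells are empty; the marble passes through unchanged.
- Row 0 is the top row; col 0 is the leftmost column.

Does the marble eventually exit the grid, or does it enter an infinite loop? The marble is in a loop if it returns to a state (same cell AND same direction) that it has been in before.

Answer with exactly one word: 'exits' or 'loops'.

Step 1: enter (5,0), '.' pass, move right to (5,1)
Step 2: enter (5,1), '@' teleport (5,1)->(4,2), also enter (4,2), move right to (4,3)
Step 3: enter (4,3), '>' forces right->right, move right to (4,4)
Step 4: enter (4,4), '.' pass, move right to (4,5)
Step 5: enter (4,5), '.' pass, move right to (4,6)
Step 6: enter (4,6), '<' forces right->left, move left to (4,5)
Step 7: enter (4,5), '.' pass, move left to (4,4)
Step 8: enter (4,4), '.' pass, move left to (4,3)
Step 9: enter (4,3), '>' forces left->right, move right to (4,4)
Step 10: at (4,4) dir=right — LOOP DETECTED (seen before)

Answer: loops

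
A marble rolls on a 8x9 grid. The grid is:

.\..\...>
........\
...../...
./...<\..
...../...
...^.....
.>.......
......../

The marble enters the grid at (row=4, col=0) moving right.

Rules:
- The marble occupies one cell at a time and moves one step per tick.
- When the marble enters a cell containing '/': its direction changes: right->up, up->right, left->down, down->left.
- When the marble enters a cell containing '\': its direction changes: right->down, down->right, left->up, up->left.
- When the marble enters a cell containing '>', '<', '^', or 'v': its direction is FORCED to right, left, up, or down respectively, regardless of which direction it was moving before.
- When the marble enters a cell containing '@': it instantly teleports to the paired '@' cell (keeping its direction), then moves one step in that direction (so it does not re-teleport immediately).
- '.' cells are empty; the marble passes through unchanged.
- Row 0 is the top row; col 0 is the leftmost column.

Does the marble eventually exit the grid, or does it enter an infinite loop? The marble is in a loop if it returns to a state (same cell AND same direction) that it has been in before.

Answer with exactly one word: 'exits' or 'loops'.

Answer: exits

Derivation:
Step 1: enter (4,0), '.' pass, move right to (4,1)
Step 2: enter (4,1), '.' pass, move right to (4,2)
Step 3: enter (4,2), '.' pass, move right to (4,3)
Step 4: enter (4,3), '.' pass, move right to (4,4)
Step 5: enter (4,4), '.' pass, move right to (4,5)
Step 6: enter (4,5), '/' deflects right->up, move up to (3,5)
Step 7: enter (3,5), '<' forces up->left, move left to (3,4)
Step 8: enter (3,4), '.' pass, move left to (3,3)
Step 9: enter (3,3), '.' pass, move left to (3,2)
Step 10: enter (3,2), '.' pass, move left to (3,1)
Step 11: enter (3,1), '/' deflects left->down, move down to (4,1)
Step 12: enter (4,1), '.' pass, move down to (5,1)
Step 13: enter (5,1), '.' pass, move down to (6,1)
Step 14: enter (6,1), '>' forces down->right, move right to (6,2)
Step 15: enter (6,2), '.' pass, move right to (6,3)
Step 16: enter (6,3), '.' pass, move right to (6,4)
Step 17: enter (6,4), '.' pass, move right to (6,5)
Step 18: enter (6,5), '.' pass, move right to (6,6)
Step 19: enter (6,6), '.' pass, move right to (6,7)
Step 20: enter (6,7), '.' pass, move right to (6,8)
Step 21: enter (6,8), '.' pass, move right to (6,9)
Step 22: at (6,9) — EXIT via right edge, pos 6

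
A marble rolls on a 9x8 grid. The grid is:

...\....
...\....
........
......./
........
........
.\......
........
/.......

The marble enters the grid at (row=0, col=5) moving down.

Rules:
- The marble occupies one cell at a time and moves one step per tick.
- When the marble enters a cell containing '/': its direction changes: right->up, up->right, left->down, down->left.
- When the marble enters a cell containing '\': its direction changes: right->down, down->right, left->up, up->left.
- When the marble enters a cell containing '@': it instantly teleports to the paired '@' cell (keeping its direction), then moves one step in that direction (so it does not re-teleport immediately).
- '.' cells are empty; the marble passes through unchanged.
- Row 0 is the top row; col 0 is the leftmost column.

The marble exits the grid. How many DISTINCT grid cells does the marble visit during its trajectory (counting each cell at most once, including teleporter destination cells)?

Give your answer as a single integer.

Answer: 9

Derivation:
Step 1: enter (0,5), '.' pass, move down to (1,5)
Step 2: enter (1,5), '.' pass, move down to (2,5)
Step 3: enter (2,5), '.' pass, move down to (3,5)
Step 4: enter (3,5), '.' pass, move down to (4,5)
Step 5: enter (4,5), '.' pass, move down to (5,5)
Step 6: enter (5,5), '.' pass, move down to (6,5)
Step 7: enter (6,5), '.' pass, move down to (7,5)
Step 8: enter (7,5), '.' pass, move down to (8,5)
Step 9: enter (8,5), '.' pass, move down to (9,5)
Step 10: at (9,5) — EXIT via bottom edge, pos 5
Distinct cells visited: 9 (path length 9)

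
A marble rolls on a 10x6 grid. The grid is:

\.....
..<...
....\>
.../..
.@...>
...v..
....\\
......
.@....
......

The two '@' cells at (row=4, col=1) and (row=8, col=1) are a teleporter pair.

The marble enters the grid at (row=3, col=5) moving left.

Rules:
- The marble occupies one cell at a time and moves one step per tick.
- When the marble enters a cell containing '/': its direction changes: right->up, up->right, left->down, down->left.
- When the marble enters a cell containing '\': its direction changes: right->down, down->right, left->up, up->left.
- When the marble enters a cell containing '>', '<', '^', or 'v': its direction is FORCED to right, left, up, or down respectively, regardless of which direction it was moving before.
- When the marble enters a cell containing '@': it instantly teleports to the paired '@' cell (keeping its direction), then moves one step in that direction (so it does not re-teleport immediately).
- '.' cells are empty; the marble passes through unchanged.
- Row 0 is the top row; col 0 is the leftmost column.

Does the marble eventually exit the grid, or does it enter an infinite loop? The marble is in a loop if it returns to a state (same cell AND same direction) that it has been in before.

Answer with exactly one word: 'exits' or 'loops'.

Answer: exits

Derivation:
Step 1: enter (3,5), '.' pass, move left to (3,4)
Step 2: enter (3,4), '.' pass, move left to (3,3)
Step 3: enter (3,3), '/' deflects left->down, move down to (4,3)
Step 4: enter (4,3), '.' pass, move down to (5,3)
Step 5: enter (5,3), 'v' forces down->down, move down to (6,3)
Step 6: enter (6,3), '.' pass, move down to (7,3)
Step 7: enter (7,3), '.' pass, move down to (8,3)
Step 8: enter (8,3), '.' pass, move down to (9,3)
Step 9: enter (9,3), '.' pass, move down to (10,3)
Step 10: at (10,3) — EXIT via bottom edge, pos 3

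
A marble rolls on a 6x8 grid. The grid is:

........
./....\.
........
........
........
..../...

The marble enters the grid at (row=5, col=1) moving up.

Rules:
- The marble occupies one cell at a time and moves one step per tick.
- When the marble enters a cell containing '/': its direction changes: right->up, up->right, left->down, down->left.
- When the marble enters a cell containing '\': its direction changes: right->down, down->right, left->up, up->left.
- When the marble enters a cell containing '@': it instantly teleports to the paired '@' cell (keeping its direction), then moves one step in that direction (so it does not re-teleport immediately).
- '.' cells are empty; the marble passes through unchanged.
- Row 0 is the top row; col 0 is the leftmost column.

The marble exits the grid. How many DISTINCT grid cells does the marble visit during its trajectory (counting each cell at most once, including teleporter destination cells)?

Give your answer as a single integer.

Step 1: enter (5,1), '.' pass, move up to (4,1)
Step 2: enter (4,1), '.' pass, move up to (3,1)
Step 3: enter (3,1), '.' pass, move up to (2,1)
Step 4: enter (2,1), '.' pass, move up to (1,1)
Step 5: enter (1,1), '/' deflects up->right, move right to (1,2)
Step 6: enter (1,2), '.' pass, move right to (1,3)
Step 7: enter (1,3), '.' pass, move right to (1,4)
Step 8: enter (1,4), '.' pass, move right to (1,5)
Step 9: enter (1,5), '.' pass, move right to (1,6)
Step 10: enter (1,6), '\' deflects right->down, move down to (2,6)
Step 11: enter (2,6), '.' pass, move down to (3,6)
Step 12: enter (3,6), '.' pass, move down to (4,6)
Step 13: enter (4,6), '.' pass, move down to (5,6)
Step 14: enter (5,6), '.' pass, move down to (6,6)
Step 15: at (6,6) — EXIT via bottom edge, pos 6
Distinct cells visited: 14 (path length 14)

Answer: 14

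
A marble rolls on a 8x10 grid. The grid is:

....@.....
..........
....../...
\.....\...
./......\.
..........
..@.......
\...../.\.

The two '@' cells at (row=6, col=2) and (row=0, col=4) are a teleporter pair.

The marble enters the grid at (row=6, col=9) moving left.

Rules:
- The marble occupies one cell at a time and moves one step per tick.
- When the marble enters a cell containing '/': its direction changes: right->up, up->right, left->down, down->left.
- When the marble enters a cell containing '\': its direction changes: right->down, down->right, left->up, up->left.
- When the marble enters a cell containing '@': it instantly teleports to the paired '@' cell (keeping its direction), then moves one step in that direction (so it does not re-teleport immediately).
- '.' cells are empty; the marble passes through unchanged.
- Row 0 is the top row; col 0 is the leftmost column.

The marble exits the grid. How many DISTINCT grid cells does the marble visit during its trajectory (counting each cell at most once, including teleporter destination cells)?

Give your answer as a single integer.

Answer: 13

Derivation:
Step 1: enter (6,9), '.' pass, move left to (6,8)
Step 2: enter (6,8), '.' pass, move left to (6,7)
Step 3: enter (6,7), '.' pass, move left to (6,6)
Step 4: enter (6,6), '.' pass, move left to (6,5)
Step 5: enter (6,5), '.' pass, move left to (6,4)
Step 6: enter (6,4), '.' pass, move left to (6,3)
Step 7: enter (6,3), '.' pass, move left to (6,2)
Step 8: enter (6,2), '@' teleport (6,2)->(0,4), also enter (0,4), move left to (0,3)
Step 9: enter (0,3), '.' pass, move left to (0,2)
Step 10: enter (0,2), '.' pass, move left to (0,1)
Step 11: enter (0,1), '.' pass, move left to (0,0)
Step 12: enter (0,0), '.' pass, move left to (0,-1)
Step 13: at (0,-1) — EXIT via left edge, pos 0
Distinct cells visited: 13 (path length 13)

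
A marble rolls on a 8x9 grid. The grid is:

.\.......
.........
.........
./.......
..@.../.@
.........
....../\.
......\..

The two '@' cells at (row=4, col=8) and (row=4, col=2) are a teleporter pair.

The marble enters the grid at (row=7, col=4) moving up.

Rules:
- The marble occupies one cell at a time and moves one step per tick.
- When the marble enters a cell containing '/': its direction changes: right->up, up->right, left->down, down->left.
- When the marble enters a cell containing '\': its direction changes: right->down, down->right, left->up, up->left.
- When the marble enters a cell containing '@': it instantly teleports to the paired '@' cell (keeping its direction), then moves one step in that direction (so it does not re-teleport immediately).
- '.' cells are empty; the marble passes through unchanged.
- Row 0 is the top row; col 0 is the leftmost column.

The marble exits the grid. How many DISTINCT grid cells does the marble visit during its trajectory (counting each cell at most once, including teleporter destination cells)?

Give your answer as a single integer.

Answer: 8

Derivation:
Step 1: enter (7,4), '.' pass, move up to (6,4)
Step 2: enter (6,4), '.' pass, move up to (5,4)
Step 3: enter (5,4), '.' pass, move up to (4,4)
Step 4: enter (4,4), '.' pass, move up to (3,4)
Step 5: enter (3,4), '.' pass, move up to (2,4)
Step 6: enter (2,4), '.' pass, move up to (1,4)
Step 7: enter (1,4), '.' pass, move up to (0,4)
Step 8: enter (0,4), '.' pass, move up to (-1,4)
Step 9: at (-1,4) — EXIT via top edge, pos 4
Distinct cells visited: 8 (path length 8)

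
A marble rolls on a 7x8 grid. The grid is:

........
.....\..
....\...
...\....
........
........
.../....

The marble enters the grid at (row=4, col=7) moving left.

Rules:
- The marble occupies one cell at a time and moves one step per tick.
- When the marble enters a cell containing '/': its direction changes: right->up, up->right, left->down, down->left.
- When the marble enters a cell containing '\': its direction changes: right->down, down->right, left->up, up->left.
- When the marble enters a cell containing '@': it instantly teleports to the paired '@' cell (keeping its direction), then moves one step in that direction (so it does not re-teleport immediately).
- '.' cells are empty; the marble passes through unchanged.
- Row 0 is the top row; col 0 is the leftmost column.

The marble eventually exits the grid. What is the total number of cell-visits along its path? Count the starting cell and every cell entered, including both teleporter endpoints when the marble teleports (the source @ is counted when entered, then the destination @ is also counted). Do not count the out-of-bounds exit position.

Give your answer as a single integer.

Step 1: enter (4,7), '.' pass, move left to (4,6)
Step 2: enter (4,6), '.' pass, move left to (4,5)
Step 3: enter (4,5), '.' pass, move left to (4,4)
Step 4: enter (4,4), '.' pass, move left to (4,3)
Step 5: enter (4,3), '.' pass, move left to (4,2)
Step 6: enter (4,2), '.' pass, move left to (4,1)
Step 7: enter (4,1), '.' pass, move left to (4,0)
Step 8: enter (4,0), '.' pass, move left to (4,-1)
Step 9: at (4,-1) — EXIT via left edge, pos 4
Path length (cell visits): 8

Answer: 8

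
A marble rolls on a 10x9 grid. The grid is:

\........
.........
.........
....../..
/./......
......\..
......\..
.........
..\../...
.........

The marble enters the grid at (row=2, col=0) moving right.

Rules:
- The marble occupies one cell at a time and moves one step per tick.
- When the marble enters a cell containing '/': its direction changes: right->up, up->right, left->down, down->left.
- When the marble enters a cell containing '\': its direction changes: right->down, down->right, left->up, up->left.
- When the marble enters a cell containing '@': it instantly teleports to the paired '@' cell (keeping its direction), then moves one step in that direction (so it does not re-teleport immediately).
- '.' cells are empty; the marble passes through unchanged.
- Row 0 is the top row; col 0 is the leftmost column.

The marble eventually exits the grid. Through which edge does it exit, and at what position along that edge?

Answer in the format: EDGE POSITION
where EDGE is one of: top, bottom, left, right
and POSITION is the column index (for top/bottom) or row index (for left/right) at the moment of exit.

Step 1: enter (2,0), '.' pass, move right to (2,1)
Step 2: enter (2,1), '.' pass, move right to (2,2)
Step 3: enter (2,2), '.' pass, move right to (2,3)
Step 4: enter (2,3), '.' pass, move right to (2,4)
Step 5: enter (2,4), '.' pass, move right to (2,5)
Step 6: enter (2,5), '.' pass, move right to (2,6)
Step 7: enter (2,6), '.' pass, move right to (2,7)
Step 8: enter (2,7), '.' pass, move right to (2,8)
Step 9: enter (2,8), '.' pass, move right to (2,9)
Step 10: at (2,9) — EXIT via right edge, pos 2

Answer: right 2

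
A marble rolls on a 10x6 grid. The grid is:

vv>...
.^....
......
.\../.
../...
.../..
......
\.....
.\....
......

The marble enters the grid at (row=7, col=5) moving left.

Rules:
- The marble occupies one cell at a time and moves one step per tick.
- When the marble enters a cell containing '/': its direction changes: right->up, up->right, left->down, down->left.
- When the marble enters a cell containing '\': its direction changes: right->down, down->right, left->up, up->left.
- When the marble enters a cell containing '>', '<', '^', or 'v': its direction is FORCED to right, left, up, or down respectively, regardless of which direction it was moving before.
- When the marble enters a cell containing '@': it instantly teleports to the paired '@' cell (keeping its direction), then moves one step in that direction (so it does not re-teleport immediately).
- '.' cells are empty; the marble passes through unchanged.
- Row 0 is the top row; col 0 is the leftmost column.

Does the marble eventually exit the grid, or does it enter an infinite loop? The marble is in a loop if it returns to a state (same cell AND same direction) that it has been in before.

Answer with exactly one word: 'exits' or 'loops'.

Answer: exits

Derivation:
Step 1: enter (7,5), '.' pass, move left to (7,4)
Step 2: enter (7,4), '.' pass, move left to (7,3)
Step 3: enter (7,3), '.' pass, move left to (7,2)
Step 4: enter (7,2), '.' pass, move left to (7,1)
Step 5: enter (7,1), '.' pass, move left to (7,0)
Step 6: enter (7,0), '\' deflects left->up, move up to (6,0)
Step 7: enter (6,0), '.' pass, move up to (5,0)
Step 8: enter (5,0), '.' pass, move up to (4,0)
Step 9: enter (4,0), '.' pass, move up to (3,0)
Step 10: enter (3,0), '.' pass, move up to (2,0)
Step 11: enter (2,0), '.' pass, move up to (1,0)
Step 12: enter (1,0), '.' pass, move up to (0,0)
Step 13: enter (0,0), 'v' forces up->down, move down to (1,0)
Step 14: enter (1,0), '.' pass, move down to (2,0)
Step 15: enter (2,0), '.' pass, move down to (3,0)
Step 16: enter (3,0), '.' pass, move down to (4,0)
Step 17: enter (4,0), '.' pass, move down to (5,0)
Step 18: enter (5,0), '.' pass, move down to (6,0)
Step 19: enter (6,0), '.' pass, move down to (7,0)
Step 20: enter (7,0), '\' deflects down->right, move right to (7,1)
Step 21: enter (7,1), '.' pass, move right to (7,2)
Step 22: enter (7,2), '.' pass, move right to (7,3)
Step 23: enter (7,3), '.' pass, move right to (7,4)
Step 24: enter (7,4), '.' pass, move right to (7,5)
Step 25: enter (7,5), '.' pass, move right to (7,6)
Step 26: at (7,6) — EXIT via right edge, pos 7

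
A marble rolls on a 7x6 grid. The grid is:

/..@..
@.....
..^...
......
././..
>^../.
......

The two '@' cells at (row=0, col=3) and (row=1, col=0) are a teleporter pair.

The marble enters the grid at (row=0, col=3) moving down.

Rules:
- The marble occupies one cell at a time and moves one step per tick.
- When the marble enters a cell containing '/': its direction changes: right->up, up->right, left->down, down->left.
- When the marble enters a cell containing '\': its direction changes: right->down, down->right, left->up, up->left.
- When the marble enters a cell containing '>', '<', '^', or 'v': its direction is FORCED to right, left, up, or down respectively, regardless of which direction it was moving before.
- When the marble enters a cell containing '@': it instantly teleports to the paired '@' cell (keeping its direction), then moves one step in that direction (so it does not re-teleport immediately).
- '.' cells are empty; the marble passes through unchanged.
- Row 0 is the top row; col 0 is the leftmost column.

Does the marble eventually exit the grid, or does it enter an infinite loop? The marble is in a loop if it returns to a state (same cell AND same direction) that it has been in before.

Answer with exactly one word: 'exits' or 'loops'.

Step 1: enter (0,3), '@' teleport (0,3)->(1,0), also enter (1,0), move down to (2,0)
Step 2: enter (2,0), '.' pass, move down to (3,0)
Step 3: enter (3,0), '.' pass, move down to (4,0)
Step 4: enter (4,0), '.' pass, move down to (5,0)
Step 5: enter (5,0), '>' forces down->right, move right to (5,1)
Step 6: enter (5,1), '^' forces right->up, move up to (4,1)
Step 7: enter (4,1), '/' deflects up->right, move right to (4,2)
Step 8: enter (4,2), '.' pass, move right to (4,3)
Step 9: enter (4,3), '/' deflects right->up, move up to (3,3)
Step 10: enter (3,3), '.' pass, move up to (2,3)
Step 11: enter (2,3), '.' pass, move up to (1,3)
Step 12: enter (1,3), '.' pass, move up to (0,3)
Step 13: enter (0,3), '@' teleport (0,3)->(1,0), also enter (1,0), move up to (0,0)
Step 14: enter (0,0), '/' deflects up->right, move right to (0,1)
Step 15: enter (0,1), '.' pass, move right to (0,2)
Step 16: enter (0,2), '.' pass, move right to (0,3)
Step 17: enter (0,3), '@' teleport (0,3)->(1,0), also enter (1,0), move right to (1,1)
Step 18: enter (1,1), '.' pass, move right to (1,2)
Step 19: enter (1,2), '.' pass, move right to (1,3)
Step 20: enter (1,3), '.' pass, move right to (1,4)
Step 21: enter (1,4), '.' pass, move right to (1,5)
Step 22: enter (1,5), '.' pass, move right to (1,6)
Step 23: at (1,6) — EXIT via right edge, pos 1

Answer: exits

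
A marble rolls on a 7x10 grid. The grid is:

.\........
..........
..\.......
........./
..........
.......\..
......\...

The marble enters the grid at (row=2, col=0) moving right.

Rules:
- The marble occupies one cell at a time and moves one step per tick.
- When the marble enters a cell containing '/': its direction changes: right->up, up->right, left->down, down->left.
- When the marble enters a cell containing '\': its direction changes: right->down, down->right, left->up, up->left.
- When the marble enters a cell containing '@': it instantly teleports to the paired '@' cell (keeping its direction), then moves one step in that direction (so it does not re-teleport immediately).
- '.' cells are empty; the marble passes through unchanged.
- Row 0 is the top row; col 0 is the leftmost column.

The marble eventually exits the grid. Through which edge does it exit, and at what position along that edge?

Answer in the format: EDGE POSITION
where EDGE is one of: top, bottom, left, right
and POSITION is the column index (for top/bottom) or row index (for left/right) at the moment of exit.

Step 1: enter (2,0), '.' pass, move right to (2,1)
Step 2: enter (2,1), '.' pass, move right to (2,2)
Step 3: enter (2,2), '\' deflects right->down, move down to (3,2)
Step 4: enter (3,2), '.' pass, move down to (4,2)
Step 5: enter (4,2), '.' pass, move down to (5,2)
Step 6: enter (5,2), '.' pass, move down to (6,2)
Step 7: enter (6,2), '.' pass, move down to (7,2)
Step 8: at (7,2) — EXIT via bottom edge, pos 2

Answer: bottom 2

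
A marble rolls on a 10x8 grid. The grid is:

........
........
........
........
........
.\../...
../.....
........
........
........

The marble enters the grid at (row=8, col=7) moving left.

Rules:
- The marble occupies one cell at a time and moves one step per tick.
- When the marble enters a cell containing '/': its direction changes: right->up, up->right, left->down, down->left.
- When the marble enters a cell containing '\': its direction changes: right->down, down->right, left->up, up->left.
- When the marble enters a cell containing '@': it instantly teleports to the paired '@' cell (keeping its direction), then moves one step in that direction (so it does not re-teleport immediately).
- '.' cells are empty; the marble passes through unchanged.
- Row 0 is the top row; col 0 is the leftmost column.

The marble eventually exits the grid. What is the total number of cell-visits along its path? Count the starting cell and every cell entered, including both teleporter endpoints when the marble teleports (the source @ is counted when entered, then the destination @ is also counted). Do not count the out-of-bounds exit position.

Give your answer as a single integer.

Step 1: enter (8,7), '.' pass, move left to (8,6)
Step 2: enter (8,6), '.' pass, move left to (8,5)
Step 3: enter (8,5), '.' pass, move left to (8,4)
Step 4: enter (8,4), '.' pass, move left to (8,3)
Step 5: enter (8,3), '.' pass, move left to (8,2)
Step 6: enter (8,2), '.' pass, move left to (8,1)
Step 7: enter (8,1), '.' pass, move left to (8,0)
Step 8: enter (8,0), '.' pass, move left to (8,-1)
Step 9: at (8,-1) — EXIT via left edge, pos 8
Path length (cell visits): 8

Answer: 8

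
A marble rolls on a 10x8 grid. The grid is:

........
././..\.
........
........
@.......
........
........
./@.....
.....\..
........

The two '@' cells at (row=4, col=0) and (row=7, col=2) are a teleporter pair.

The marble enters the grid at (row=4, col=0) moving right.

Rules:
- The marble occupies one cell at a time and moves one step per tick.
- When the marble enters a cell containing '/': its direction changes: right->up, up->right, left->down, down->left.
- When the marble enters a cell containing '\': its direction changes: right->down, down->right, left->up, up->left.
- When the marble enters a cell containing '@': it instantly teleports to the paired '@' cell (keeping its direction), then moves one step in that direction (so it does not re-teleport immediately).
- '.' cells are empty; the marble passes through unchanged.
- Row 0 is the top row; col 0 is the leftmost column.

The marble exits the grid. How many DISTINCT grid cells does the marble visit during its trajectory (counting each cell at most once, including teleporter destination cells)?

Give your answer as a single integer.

Step 1: enter (4,0), '@' teleport (4,0)->(7,2), also enter (7,2), move right to (7,3)
Step 2: enter (7,3), '.' pass, move right to (7,4)
Step 3: enter (7,4), '.' pass, move right to (7,5)
Step 4: enter (7,5), '.' pass, move right to (7,6)
Step 5: enter (7,6), '.' pass, move right to (7,7)
Step 6: enter (7,7), '.' pass, move right to (7,8)
Step 7: at (7,8) — EXIT via right edge, pos 7
Distinct cells visited: 7 (path length 7)

Answer: 7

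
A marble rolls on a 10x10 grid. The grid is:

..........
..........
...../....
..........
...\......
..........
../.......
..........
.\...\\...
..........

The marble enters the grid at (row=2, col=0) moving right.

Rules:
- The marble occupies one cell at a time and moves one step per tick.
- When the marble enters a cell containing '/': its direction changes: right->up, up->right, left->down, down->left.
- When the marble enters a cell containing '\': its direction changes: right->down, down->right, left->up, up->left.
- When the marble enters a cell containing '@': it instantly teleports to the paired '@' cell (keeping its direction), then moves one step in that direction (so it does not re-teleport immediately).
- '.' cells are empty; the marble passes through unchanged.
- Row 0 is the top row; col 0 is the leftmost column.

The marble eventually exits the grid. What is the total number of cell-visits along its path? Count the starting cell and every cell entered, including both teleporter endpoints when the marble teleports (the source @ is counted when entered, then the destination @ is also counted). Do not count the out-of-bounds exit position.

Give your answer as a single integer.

Answer: 8

Derivation:
Step 1: enter (2,0), '.' pass, move right to (2,1)
Step 2: enter (2,1), '.' pass, move right to (2,2)
Step 3: enter (2,2), '.' pass, move right to (2,3)
Step 4: enter (2,3), '.' pass, move right to (2,4)
Step 5: enter (2,4), '.' pass, move right to (2,5)
Step 6: enter (2,5), '/' deflects right->up, move up to (1,5)
Step 7: enter (1,5), '.' pass, move up to (0,5)
Step 8: enter (0,5), '.' pass, move up to (-1,5)
Step 9: at (-1,5) — EXIT via top edge, pos 5
Path length (cell visits): 8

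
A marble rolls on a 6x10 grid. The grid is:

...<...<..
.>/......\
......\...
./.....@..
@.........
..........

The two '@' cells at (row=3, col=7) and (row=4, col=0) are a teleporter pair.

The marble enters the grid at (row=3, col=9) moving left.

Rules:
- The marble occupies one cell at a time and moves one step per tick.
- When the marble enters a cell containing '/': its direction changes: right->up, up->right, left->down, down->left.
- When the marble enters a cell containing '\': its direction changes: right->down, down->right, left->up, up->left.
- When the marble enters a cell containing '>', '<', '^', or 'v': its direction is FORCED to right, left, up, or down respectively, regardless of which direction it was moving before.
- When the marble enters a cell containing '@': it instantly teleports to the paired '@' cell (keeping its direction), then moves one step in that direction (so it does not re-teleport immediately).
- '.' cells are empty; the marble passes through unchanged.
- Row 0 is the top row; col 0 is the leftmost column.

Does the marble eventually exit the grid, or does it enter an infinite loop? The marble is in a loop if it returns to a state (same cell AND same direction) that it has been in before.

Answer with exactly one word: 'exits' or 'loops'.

Answer: exits

Derivation:
Step 1: enter (3,9), '.' pass, move left to (3,8)
Step 2: enter (3,8), '.' pass, move left to (3,7)
Step 3: enter (3,7), '@' teleport (3,7)->(4,0), also enter (4,0), move left to (4,-1)
Step 4: at (4,-1) — EXIT via left edge, pos 4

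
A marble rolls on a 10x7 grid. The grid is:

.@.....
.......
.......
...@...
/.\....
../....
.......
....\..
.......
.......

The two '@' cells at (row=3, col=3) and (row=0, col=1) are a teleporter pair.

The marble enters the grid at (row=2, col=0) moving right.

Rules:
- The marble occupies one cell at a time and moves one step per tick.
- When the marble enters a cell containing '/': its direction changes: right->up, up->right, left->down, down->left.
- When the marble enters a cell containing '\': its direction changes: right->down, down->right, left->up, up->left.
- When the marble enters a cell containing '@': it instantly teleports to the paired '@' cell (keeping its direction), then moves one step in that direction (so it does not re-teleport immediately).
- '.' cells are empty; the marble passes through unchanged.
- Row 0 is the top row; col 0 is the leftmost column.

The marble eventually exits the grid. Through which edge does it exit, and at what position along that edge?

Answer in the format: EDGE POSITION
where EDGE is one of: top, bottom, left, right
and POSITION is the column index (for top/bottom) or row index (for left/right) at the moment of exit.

Step 1: enter (2,0), '.' pass, move right to (2,1)
Step 2: enter (2,1), '.' pass, move right to (2,2)
Step 3: enter (2,2), '.' pass, move right to (2,3)
Step 4: enter (2,3), '.' pass, move right to (2,4)
Step 5: enter (2,4), '.' pass, move right to (2,5)
Step 6: enter (2,5), '.' pass, move right to (2,6)
Step 7: enter (2,6), '.' pass, move right to (2,7)
Step 8: at (2,7) — EXIT via right edge, pos 2

Answer: right 2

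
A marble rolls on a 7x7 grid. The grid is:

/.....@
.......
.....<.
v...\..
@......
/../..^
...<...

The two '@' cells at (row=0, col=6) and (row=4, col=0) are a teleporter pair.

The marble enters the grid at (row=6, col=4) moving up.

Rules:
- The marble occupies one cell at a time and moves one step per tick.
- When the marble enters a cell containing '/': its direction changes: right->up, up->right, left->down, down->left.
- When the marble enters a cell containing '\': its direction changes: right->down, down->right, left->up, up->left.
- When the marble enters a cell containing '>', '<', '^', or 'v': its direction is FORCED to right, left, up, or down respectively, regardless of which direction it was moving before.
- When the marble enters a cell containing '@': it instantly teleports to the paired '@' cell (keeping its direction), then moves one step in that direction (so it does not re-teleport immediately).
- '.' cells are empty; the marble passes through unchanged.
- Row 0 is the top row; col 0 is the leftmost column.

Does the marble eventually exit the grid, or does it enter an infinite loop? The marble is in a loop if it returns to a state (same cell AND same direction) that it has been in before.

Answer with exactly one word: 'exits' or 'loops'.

Step 1: enter (6,4), '.' pass, move up to (5,4)
Step 2: enter (5,4), '.' pass, move up to (4,4)
Step 3: enter (4,4), '.' pass, move up to (3,4)
Step 4: enter (3,4), '\' deflects up->left, move left to (3,3)
Step 5: enter (3,3), '.' pass, move left to (3,2)
Step 6: enter (3,2), '.' pass, move left to (3,1)
Step 7: enter (3,1), '.' pass, move left to (3,0)
Step 8: enter (3,0), 'v' forces left->down, move down to (4,0)
Step 9: enter (4,0), '@' teleport (4,0)->(0,6), also enter (0,6), move down to (1,6)
Step 10: enter (1,6), '.' pass, move down to (2,6)
Step 11: enter (2,6), '.' pass, move down to (3,6)
Step 12: enter (3,6), '.' pass, move down to (4,6)
Step 13: enter (4,6), '.' pass, move down to (5,6)
Step 14: enter (5,6), '^' forces down->up, move up to (4,6)
Step 15: enter (4,6), '.' pass, move up to (3,6)
Step 16: enter (3,6), '.' pass, move up to (2,6)
Step 17: enter (2,6), '.' pass, move up to (1,6)
Step 18: enter (1,6), '.' pass, move up to (0,6)
Step 19: enter (0,6), '@' teleport (0,6)->(4,0), also enter (4,0), move up to (3,0)
Step 20: enter (3,0), 'v' forces up->down, move down to (4,0)
Step 21: at (4,0) dir=down — LOOP DETECTED (seen before)

Answer: loops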